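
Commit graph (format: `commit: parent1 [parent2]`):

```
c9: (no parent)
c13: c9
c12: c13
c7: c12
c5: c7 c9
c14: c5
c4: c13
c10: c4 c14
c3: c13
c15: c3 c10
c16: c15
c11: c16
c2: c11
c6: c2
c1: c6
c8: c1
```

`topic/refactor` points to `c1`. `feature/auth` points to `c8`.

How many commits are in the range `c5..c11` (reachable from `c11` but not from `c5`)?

Reachable from c11: {c10, c11, c12, c13, c14, c15, c16, c3, c4, c5, c7, c9}.
Reachable from c5: {c12, c13, c5, c7, c9}.
In c11's history but not c5's: {c10, c11, c14, c15, c16, c3, c4} — 7 commits.

7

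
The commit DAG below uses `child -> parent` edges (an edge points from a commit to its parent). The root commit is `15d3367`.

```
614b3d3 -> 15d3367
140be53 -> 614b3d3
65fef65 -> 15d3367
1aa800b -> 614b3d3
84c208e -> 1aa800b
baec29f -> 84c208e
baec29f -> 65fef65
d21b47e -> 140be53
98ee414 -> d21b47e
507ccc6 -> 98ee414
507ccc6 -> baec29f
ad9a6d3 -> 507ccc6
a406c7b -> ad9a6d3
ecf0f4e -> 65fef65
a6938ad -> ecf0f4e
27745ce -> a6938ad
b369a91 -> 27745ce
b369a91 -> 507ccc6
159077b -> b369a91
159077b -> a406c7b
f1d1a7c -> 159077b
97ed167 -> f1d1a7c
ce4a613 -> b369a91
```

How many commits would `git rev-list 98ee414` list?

Walking parent pointers from 98ee414: reachable set = {140be53, 15d3367, 614b3d3, 98ee414, d21b47e}.
That is 5 commits.

5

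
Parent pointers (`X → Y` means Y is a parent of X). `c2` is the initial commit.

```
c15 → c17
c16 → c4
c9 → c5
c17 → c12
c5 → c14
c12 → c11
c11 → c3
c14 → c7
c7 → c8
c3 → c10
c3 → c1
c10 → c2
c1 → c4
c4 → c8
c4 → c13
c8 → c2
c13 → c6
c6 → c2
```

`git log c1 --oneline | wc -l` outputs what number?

6

Walking parent pointers from c1: reachable set = {c1, c13, c2, c4, c6, c8}.
That is 6 commits.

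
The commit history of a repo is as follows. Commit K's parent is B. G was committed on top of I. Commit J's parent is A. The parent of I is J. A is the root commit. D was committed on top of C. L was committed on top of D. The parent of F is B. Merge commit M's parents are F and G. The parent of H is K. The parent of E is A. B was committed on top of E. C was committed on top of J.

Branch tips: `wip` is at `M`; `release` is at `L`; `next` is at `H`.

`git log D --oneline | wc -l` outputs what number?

4

Walking parent pointers from D: reachable set = {A, C, D, J}.
That is 4 commits.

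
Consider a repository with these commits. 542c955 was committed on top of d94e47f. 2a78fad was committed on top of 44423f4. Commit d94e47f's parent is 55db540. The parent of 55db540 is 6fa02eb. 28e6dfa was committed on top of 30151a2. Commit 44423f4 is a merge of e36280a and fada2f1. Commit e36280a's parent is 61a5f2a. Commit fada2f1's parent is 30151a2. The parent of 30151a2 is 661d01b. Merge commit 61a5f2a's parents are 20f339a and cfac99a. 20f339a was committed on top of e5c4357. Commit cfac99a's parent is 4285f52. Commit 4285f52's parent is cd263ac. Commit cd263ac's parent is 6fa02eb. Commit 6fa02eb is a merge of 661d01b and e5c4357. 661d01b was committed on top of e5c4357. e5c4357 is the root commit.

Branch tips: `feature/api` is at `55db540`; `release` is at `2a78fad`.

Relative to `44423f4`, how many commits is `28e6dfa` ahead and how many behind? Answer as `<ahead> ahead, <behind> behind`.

1 ahead, 9 behind

Reachable from 28e6dfa: {28e6dfa, 30151a2, 661d01b, e5c4357}.
Reachable from 44423f4: {20f339a, 30151a2, 4285f52, 44423f4, 61a5f2a, 661d01b, 6fa02eb, cd263ac, cfac99a, e36280a, e5c4357, fada2f1}.
Only in 28e6dfa's history (ahead): {28e6dfa} — 1.
Only in 44423f4's history (behind): {20f339a, 4285f52, 44423f4, 61a5f2a, 6fa02eb, cd263ac, cfac99a, e36280a, fada2f1} — 9.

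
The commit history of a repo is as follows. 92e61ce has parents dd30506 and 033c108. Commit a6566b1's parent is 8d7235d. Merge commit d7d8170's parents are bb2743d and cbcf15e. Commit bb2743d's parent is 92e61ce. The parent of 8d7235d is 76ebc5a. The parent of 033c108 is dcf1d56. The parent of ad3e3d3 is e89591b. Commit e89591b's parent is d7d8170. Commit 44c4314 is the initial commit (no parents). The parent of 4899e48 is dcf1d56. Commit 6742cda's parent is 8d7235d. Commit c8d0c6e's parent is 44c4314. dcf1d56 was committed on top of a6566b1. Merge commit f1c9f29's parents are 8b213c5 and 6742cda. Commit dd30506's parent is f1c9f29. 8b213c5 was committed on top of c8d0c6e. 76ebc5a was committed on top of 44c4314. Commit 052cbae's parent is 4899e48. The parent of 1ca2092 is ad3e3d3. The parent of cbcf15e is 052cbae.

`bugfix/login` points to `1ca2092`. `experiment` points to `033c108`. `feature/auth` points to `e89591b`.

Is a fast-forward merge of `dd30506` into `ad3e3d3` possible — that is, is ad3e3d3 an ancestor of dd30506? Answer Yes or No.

A fast-forward from ad3e3d3 to dd30506 is possible iff ad3e3d3 is an ancestor of dd30506.
Ancestors of dd30506: {44c4314, 6742cda, 76ebc5a, 8b213c5, 8d7235d, c8d0c6e, dd30506, f1c9f29}.
ad3e3d3 is not among them, so fast-forward is not possible.

No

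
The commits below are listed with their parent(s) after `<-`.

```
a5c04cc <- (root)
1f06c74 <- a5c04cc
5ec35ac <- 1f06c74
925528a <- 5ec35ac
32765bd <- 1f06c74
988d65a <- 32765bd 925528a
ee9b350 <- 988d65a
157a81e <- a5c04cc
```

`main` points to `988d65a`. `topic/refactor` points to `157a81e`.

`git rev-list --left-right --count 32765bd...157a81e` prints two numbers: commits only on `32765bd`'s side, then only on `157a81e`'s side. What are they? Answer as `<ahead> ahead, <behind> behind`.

2 ahead, 1 behind

Reachable from 32765bd: {1f06c74, 32765bd, a5c04cc}.
Reachable from 157a81e: {157a81e, a5c04cc}.
Only in 32765bd's history (ahead): {1f06c74, 32765bd} — 2.
Only in 157a81e's history (behind): {157a81e} — 1.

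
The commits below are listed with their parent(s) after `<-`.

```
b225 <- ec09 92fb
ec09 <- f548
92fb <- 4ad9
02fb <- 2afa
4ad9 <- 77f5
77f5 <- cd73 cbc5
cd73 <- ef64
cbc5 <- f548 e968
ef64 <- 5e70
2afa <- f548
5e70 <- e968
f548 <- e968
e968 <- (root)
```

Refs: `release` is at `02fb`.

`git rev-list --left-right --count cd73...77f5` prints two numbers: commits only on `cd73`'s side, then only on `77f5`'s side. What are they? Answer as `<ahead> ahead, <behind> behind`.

0 ahead, 3 behind

Reachable from cd73: {5e70, cd73, e968, ef64}.
Reachable from 77f5: {5e70, 77f5, cbc5, cd73, e968, ef64, f548}.
Only in cd73's history (ahead): {} — 0.
Only in 77f5's history (behind): {77f5, cbc5, f548} — 3.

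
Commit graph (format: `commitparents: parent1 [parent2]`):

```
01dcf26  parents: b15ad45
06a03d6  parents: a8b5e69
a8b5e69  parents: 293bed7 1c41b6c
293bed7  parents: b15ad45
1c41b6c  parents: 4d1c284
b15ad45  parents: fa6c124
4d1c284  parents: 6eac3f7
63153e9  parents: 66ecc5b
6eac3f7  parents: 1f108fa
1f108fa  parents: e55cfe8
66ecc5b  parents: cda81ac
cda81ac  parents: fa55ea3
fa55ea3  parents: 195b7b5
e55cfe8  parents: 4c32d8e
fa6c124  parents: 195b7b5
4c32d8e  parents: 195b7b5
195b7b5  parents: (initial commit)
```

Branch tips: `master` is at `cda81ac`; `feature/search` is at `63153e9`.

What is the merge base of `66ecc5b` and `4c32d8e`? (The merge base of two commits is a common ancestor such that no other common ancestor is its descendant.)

195b7b5

Ancestors of 66ecc5b: {195b7b5, 66ecc5b, cda81ac, fa55ea3}.
Ancestors of 4c32d8e: {195b7b5, 4c32d8e}.
Common ancestors: {195b7b5}.
The only common ancestor is 195b7b5, so it is the merge base.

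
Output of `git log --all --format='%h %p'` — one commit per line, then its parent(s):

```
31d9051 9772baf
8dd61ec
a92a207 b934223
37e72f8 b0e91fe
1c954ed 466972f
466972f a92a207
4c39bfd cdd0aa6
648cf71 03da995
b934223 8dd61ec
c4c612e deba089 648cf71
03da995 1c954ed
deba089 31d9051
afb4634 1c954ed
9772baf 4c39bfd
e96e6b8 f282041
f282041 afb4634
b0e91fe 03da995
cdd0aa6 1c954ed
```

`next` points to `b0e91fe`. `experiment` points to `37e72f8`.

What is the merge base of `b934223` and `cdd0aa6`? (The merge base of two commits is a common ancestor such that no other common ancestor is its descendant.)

Ancestors of b934223: {8dd61ec, b934223}.
Ancestors of cdd0aa6: {1c954ed, 466972f, 8dd61ec, a92a207, b934223, cdd0aa6}.
Common ancestors: {8dd61ec, b934223}.
Among these, b934223 is not an ancestor of any other common ancestor — it is the merge base.

b934223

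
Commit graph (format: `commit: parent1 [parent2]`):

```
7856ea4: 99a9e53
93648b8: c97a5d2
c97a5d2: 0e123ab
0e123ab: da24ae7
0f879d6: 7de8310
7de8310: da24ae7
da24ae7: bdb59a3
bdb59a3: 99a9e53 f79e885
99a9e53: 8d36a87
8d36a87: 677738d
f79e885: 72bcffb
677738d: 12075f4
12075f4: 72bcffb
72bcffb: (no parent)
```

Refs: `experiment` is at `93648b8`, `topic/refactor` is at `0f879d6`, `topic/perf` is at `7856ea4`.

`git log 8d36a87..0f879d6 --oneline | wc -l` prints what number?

Reachable from 0f879d6: {0f879d6, 12075f4, 677738d, 72bcffb, 7de8310, 8d36a87, 99a9e53, bdb59a3, da24ae7, f79e885}.
Reachable from 8d36a87: {12075f4, 677738d, 72bcffb, 8d36a87}.
In 0f879d6's history but not 8d36a87's: {0f879d6, 7de8310, 99a9e53, bdb59a3, da24ae7, f79e885} — 6 commits.

6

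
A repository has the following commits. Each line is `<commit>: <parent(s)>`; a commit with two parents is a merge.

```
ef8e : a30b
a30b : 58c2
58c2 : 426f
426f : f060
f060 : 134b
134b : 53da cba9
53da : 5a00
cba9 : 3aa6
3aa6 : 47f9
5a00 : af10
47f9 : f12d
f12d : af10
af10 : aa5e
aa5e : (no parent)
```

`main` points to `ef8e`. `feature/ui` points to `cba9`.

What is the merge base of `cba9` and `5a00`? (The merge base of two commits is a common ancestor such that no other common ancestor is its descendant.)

af10

Ancestors of cba9: {3aa6, 47f9, aa5e, af10, cba9, f12d}.
Ancestors of 5a00: {5a00, aa5e, af10}.
Common ancestors: {aa5e, af10}.
Among these, af10 is not an ancestor of any other common ancestor — it is the merge base.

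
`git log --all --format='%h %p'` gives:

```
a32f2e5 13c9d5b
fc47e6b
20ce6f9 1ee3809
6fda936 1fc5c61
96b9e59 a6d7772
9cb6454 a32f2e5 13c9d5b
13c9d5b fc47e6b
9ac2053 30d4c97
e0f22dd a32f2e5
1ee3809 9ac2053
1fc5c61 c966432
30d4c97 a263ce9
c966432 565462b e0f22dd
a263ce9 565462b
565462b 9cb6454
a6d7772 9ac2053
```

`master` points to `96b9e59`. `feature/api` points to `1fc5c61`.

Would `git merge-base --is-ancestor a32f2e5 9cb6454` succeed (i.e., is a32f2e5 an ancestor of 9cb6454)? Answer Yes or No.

Ancestors of 9cb6454 (commits reachable by following parents): {13c9d5b, 9cb6454, a32f2e5, fc47e6b}.
a32f2e5 is in that set, so it is an ancestor of 9cb6454.

Yes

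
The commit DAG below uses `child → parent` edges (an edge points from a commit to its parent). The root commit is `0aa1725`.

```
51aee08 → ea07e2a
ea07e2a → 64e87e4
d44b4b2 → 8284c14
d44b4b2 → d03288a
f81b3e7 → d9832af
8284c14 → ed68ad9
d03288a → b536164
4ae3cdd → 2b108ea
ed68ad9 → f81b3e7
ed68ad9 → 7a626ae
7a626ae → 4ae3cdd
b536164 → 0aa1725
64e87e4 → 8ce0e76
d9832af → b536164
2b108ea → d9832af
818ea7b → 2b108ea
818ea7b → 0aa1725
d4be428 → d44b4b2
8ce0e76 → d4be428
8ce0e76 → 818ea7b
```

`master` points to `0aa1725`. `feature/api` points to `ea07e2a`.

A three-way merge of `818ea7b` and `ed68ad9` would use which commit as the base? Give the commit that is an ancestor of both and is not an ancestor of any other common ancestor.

2b108ea

Ancestors of 818ea7b: {0aa1725, 2b108ea, 818ea7b, b536164, d9832af}.
Ancestors of ed68ad9: {0aa1725, 2b108ea, 4ae3cdd, 7a626ae, b536164, d9832af, ed68ad9, f81b3e7}.
Common ancestors: {0aa1725, 2b108ea, b536164, d9832af}.
Among these, 2b108ea is not an ancestor of any other common ancestor — it is the merge base.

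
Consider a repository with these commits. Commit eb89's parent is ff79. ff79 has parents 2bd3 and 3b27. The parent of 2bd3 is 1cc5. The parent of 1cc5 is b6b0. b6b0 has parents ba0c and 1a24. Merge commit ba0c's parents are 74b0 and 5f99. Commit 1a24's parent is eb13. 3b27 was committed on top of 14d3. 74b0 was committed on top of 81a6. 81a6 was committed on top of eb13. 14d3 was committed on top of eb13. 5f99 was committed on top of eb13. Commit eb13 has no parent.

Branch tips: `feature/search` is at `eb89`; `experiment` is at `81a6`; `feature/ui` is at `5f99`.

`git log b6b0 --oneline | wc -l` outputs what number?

7

Walking parent pointers from b6b0: reachable set = {1a24, 5f99, 74b0, 81a6, b6b0, ba0c, eb13}.
That is 7 commits.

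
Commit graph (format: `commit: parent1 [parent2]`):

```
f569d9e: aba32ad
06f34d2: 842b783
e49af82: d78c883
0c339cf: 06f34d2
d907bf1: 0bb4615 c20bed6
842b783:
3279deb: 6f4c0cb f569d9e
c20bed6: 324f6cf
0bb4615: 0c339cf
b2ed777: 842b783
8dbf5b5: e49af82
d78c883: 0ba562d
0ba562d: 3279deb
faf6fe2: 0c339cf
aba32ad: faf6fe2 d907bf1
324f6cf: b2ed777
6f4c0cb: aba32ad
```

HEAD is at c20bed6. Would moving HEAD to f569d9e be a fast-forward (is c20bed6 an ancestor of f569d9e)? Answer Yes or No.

Yes

A fast-forward from c20bed6 to f569d9e is possible iff c20bed6 is an ancestor of f569d9e.
Ancestors of f569d9e: {06f34d2, 0bb4615, 0c339cf, 324f6cf, 842b783, aba32ad, b2ed777, c20bed6, d907bf1, f569d9e, faf6fe2}.
c20bed6 is among them, so fast-forward is possible.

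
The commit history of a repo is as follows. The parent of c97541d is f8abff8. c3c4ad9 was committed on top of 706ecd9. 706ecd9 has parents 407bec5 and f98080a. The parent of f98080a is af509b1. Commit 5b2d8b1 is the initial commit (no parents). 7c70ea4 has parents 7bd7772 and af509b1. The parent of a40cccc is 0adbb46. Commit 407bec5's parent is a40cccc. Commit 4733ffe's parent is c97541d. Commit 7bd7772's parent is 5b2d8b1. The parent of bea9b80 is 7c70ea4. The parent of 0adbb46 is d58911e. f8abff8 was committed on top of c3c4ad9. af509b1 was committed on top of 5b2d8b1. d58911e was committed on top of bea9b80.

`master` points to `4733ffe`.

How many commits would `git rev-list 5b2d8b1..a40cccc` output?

Reachable from a40cccc: {0adbb46, 5b2d8b1, 7bd7772, 7c70ea4, a40cccc, af509b1, bea9b80, d58911e}.
Reachable from 5b2d8b1: {5b2d8b1}.
In a40cccc's history but not 5b2d8b1's: {0adbb46, 7bd7772, 7c70ea4, a40cccc, af509b1, bea9b80, d58911e} — 7 commits.

7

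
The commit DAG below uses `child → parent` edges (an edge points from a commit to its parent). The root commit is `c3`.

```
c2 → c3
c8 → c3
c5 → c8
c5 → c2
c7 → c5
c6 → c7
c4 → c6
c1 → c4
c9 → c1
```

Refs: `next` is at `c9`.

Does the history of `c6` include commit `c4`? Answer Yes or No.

No

Ancestors of c6: {c2, c3, c5, c6, c7, c8}.
c4 is not in that set, so it is not an ancestor of c6.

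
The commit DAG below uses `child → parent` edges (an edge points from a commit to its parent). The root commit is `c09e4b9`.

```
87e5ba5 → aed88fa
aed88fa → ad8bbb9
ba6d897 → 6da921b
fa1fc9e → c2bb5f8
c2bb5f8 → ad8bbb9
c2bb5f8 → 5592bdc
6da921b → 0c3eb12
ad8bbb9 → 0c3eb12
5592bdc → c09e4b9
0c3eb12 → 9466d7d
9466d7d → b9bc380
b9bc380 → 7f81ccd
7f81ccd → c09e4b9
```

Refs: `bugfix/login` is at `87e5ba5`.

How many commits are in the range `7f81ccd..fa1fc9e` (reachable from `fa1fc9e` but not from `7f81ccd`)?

Reachable from fa1fc9e: {0c3eb12, 5592bdc, 7f81ccd, 9466d7d, ad8bbb9, b9bc380, c09e4b9, c2bb5f8, fa1fc9e}.
Reachable from 7f81ccd: {7f81ccd, c09e4b9}.
In fa1fc9e's history but not 7f81ccd's: {0c3eb12, 5592bdc, 9466d7d, ad8bbb9, b9bc380, c2bb5f8, fa1fc9e} — 7 commits.

7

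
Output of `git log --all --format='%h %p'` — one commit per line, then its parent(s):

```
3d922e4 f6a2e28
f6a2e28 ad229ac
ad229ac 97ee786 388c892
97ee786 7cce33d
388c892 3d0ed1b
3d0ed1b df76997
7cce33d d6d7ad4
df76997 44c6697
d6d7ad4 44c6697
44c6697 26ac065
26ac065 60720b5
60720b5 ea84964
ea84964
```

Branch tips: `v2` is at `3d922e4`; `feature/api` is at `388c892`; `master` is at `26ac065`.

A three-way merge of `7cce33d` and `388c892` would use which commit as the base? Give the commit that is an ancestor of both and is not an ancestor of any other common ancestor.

Ancestors of 7cce33d: {26ac065, 44c6697, 60720b5, 7cce33d, d6d7ad4, ea84964}.
Ancestors of 388c892: {26ac065, 388c892, 3d0ed1b, 44c6697, 60720b5, df76997, ea84964}.
Common ancestors: {26ac065, 44c6697, 60720b5, ea84964}.
Among these, 44c6697 is not an ancestor of any other common ancestor — it is the merge base.

44c6697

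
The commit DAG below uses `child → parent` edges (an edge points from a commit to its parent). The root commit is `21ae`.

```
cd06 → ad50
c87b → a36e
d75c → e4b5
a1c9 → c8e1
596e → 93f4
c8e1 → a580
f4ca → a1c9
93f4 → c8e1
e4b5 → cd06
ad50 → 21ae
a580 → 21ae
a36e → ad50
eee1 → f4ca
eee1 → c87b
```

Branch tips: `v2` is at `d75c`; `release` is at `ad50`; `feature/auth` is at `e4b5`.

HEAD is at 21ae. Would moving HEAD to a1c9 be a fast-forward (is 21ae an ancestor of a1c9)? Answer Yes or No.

Yes

A fast-forward from 21ae to a1c9 is possible iff 21ae is an ancestor of a1c9.
Ancestors of a1c9: {21ae, a1c9, a580, c8e1}.
21ae is among them, so fast-forward is possible.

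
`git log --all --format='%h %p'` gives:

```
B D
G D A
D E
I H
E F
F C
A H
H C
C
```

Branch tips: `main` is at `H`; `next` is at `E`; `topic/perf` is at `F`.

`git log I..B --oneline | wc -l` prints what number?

Reachable from B: {B, C, D, E, F}.
Reachable from I: {C, H, I}.
In B's history but not I's: {B, D, E, F} — 4 commits.

4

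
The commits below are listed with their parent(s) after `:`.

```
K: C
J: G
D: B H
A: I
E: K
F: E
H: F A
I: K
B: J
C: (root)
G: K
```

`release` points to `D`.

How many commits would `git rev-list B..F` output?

Reachable from F: {C, E, F, K}.
Reachable from B: {B, C, G, J, K}.
In F's history but not B's: {E, F} — 2 commits.

2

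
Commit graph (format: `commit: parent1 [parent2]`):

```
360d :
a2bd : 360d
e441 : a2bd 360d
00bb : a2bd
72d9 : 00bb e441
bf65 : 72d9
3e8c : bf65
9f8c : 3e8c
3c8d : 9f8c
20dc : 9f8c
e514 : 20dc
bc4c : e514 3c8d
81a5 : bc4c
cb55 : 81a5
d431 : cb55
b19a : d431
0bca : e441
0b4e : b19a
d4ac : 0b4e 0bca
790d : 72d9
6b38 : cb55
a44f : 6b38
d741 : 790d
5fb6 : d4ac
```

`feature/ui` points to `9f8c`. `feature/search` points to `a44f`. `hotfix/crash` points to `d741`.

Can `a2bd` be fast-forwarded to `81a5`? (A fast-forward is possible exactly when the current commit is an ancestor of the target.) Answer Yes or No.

Yes

A fast-forward from a2bd to 81a5 is possible iff a2bd is an ancestor of 81a5.
Ancestors of 81a5: {00bb, 20dc, 360d, 3c8d, 3e8c, 72d9, 81a5, 9f8c, a2bd, bc4c, bf65, e441, e514}.
a2bd is among them, so fast-forward is possible.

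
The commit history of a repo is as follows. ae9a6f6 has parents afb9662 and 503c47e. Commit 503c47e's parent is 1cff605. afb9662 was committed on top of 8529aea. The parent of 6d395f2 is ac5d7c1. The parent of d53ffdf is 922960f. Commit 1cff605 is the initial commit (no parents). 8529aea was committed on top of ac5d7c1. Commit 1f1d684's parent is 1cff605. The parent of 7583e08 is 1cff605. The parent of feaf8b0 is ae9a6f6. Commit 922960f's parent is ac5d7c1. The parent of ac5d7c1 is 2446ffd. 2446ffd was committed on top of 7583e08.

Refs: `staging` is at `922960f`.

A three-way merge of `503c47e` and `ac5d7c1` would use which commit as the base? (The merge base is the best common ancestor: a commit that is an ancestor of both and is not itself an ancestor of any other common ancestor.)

Ancestors of 503c47e: {1cff605, 503c47e}.
Ancestors of ac5d7c1: {1cff605, 2446ffd, 7583e08, ac5d7c1}.
Common ancestors: {1cff605}.
The only common ancestor is 1cff605, so it is the merge base.

1cff605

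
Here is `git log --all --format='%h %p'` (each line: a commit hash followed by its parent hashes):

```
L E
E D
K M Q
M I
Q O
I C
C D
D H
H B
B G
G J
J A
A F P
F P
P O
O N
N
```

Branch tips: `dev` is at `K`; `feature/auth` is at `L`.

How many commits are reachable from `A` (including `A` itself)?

Walking parent pointers from A: reachable set = {A, F, N, O, P}.
That is 5 commits.

5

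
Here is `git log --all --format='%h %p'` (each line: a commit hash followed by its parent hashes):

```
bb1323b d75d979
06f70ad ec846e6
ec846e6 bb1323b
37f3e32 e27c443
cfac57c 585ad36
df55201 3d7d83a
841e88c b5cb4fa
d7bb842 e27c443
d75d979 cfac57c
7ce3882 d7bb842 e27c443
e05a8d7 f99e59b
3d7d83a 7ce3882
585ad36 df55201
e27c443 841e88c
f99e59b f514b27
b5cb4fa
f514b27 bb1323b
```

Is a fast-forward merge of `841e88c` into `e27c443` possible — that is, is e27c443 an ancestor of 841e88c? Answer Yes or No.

No

A fast-forward from e27c443 to 841e88c is possible iff e27c443 is an ancestor of 841e88c.
Ancestors of 841e88c: {841e88c, b5cb4fa}.
e27c443 is not among them, so fast-forward is not possible.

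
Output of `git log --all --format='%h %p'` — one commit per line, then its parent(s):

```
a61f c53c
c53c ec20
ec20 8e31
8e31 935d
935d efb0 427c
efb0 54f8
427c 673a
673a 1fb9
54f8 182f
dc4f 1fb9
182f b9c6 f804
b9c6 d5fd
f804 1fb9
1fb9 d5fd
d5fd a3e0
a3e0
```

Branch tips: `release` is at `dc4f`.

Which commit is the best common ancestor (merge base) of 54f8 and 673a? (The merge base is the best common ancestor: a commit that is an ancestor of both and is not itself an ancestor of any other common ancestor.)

Ancestors of 54f8: {182f, 1fb9, 54f8, a3e0, b9c6, d5fd, f804}.
Ancestors of 673a: {1fb9, 673a, a3e0, d5fd}.
Common ancestors: {1fb9, a3e0, d5fd}.
Among these, 1fb9 is not an ancestor of any other common ancestor — it is the merge base.

1fb9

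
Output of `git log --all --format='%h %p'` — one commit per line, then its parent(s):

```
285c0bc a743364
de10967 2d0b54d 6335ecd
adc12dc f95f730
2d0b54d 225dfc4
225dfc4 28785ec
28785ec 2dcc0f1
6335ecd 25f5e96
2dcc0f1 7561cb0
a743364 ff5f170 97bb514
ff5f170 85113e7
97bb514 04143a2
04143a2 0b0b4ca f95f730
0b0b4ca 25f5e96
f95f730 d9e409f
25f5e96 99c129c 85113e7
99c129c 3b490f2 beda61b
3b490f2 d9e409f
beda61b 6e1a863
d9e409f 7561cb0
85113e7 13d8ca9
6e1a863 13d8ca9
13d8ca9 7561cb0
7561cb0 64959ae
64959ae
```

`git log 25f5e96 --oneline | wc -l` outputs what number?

10

Walking parent pointers from 25f5e96: reachable set = {13d8ca9, 25f5e96, 3b490f2, 64959ae, 6e1a863, 7561cb0, 85113e7, 99c129c, beda61b, d9e409f}.
That is 10 commits.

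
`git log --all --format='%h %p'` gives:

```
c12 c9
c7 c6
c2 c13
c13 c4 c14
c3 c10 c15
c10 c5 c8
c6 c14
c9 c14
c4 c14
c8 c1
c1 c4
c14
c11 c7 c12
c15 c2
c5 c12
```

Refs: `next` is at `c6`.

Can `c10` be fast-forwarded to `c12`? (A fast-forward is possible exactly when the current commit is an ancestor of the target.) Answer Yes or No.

A fast-forward from c10 to c12 is possible iff c10 is an ancestor of c12.
Ancestors of c12: {c12, c14, c9}.
c10 is not among them, so fast-forward is not possible.

No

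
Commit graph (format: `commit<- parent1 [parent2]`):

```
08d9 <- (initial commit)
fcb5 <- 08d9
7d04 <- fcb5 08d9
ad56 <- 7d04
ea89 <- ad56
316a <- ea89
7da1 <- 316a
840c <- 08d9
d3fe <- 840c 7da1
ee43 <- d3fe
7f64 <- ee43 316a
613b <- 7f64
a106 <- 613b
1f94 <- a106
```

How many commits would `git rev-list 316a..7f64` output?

Reachable from 7f64: {08d9, 316a, 7d04, 7da1, 7f64, 840c, ad56, d3fe, ea89, ee43, fcb5}.
Reachable from 316a: {08d9, 316a, 7d04, ad56, ea89, fcb5}.
In 7f64's history but not 316a's: {7da1, 7f64, 840c, d3fe, ee43} — 5 commits.

5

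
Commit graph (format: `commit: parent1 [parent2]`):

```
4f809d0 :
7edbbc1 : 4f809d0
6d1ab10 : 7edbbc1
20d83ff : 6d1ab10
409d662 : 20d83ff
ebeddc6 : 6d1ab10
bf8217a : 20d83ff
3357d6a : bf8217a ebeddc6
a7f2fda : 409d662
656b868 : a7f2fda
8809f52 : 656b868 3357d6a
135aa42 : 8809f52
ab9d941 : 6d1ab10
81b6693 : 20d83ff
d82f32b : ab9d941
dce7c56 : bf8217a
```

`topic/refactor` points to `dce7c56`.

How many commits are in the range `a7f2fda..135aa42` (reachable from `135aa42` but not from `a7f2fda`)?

6

Reachable from 135aa42: {135aa42, 20d83ff, 3357d6a, 409d662, 4f809d0, 656b868, 6d1ab10, 7edbbc1, 8809f52, a7f2fda, bf8217a, ebeddc6}.
Reachable from a7f2fda: {20d83ff, 409d662, 4f809d0, 6d1ab10, 7edbbc1, a7f2fda}.
In 135aa42's history but not a7f2fda's: {135aa42, 3357d6a, 656b868, 8809f52, bf8217a, ebeddc6} — 6 commits.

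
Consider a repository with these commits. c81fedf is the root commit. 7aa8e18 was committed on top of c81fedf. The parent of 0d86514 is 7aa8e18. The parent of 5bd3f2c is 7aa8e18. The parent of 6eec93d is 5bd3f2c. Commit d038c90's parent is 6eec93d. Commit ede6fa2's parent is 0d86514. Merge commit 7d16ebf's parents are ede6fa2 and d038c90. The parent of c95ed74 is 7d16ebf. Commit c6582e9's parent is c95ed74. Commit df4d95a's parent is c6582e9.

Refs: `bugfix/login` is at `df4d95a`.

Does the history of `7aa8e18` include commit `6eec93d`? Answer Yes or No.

Ancestors of 7aa8e18: {7aa8e18, c81fedf}.
6eec93d is not in that set, so it is not an ancestor of 7aa8e18.

No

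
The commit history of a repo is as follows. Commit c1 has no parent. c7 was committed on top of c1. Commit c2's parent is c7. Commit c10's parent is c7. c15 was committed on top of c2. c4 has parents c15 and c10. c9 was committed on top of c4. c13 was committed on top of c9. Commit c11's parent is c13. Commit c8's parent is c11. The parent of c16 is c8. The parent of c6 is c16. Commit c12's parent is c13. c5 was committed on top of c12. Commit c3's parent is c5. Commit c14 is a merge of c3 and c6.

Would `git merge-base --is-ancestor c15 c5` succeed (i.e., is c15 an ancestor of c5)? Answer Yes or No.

Yes

Ancestors of c5 (commits reachable by following parents): {c1, c10, c12, c13, c15, c2, c4, c5, c7, c9}.
c15 is in that set, so it is an ancestor of c5.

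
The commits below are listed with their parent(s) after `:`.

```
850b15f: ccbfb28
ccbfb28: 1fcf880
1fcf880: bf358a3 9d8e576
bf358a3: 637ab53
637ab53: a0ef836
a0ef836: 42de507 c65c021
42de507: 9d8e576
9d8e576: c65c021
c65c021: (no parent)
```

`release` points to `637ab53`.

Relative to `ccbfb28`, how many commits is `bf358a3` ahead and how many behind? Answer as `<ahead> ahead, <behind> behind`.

Reachable from bf358a3: {42de507, 637ab53, 9d8e576, a0ef836, bf358a3, c65c021}.
Reachable from ccbfb28: {1fcf880, 42de507, 637ab53, 9d8e576, a0ef836, bf358a3, c65c021, ccbfb28}.
Only in bf358a3's history (ahead): {} — 0.
Only in ccbfb28's history (behind): {1fcf880, ccbfb28} — 2.

0 ahead, 2 behind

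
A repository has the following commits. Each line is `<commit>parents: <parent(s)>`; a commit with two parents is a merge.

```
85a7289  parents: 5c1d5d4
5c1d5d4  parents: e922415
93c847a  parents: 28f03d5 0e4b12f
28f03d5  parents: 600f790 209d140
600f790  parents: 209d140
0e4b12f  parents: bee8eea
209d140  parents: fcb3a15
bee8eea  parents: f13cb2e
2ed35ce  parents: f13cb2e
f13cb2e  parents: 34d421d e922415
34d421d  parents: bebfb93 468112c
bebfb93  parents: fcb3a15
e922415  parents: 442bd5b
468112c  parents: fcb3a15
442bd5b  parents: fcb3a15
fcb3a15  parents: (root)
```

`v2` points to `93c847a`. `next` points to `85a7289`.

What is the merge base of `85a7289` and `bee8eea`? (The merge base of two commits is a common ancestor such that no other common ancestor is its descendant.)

Ancestors of 85a7289: {442bd5b, 5c1d5d4, 85a7289, e922415, fcb3a15}.
Ancestors of bee8eea: {34d421d, 442bd5b, 468112c, bebfb93, bee8eea, e922415, f13cb2e, fcb3a15}.
Common ancestors: {442bd5b, e922415, fcb3a15}.
Among these, e922415 is not an ancestor of any other common ancestor — it is the merge base.

e922415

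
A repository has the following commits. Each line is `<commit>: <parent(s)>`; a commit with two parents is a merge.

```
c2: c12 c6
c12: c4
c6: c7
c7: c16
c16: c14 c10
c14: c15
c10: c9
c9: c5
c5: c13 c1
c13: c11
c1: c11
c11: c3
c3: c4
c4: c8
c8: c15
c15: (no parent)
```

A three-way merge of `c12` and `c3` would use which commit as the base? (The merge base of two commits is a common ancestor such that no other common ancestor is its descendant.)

Ancestors of c12: {c12, c15, c4, c8}.
Ancestors of c3: {c15, c3, c4, c8}.
Common ancestors: {c15, c4, c8}.
Among these, c4 is not an ancestor of any other common ancestor — it is the merge base.

c4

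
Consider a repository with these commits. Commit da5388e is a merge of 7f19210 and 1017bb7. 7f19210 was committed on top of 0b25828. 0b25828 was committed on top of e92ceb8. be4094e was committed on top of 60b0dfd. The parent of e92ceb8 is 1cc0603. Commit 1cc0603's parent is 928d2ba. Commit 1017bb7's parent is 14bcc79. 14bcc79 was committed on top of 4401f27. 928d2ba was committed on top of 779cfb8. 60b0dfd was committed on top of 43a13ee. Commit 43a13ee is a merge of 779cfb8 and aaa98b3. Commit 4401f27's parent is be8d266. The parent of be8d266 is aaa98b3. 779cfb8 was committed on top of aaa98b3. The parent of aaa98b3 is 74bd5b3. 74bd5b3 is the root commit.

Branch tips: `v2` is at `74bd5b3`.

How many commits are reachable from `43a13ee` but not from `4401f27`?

Reachable from 43a13ee: {43a13ee, 74bd5b3, 779cfb8, aaa98b3}.
Reachable from 4401f27: {4401f27, 74bd5b3, aaa98b3, be8d266}.
In 43a13ee's history but not 4401f27's: {43a13ee, 779cfb8} — 2 commits.

2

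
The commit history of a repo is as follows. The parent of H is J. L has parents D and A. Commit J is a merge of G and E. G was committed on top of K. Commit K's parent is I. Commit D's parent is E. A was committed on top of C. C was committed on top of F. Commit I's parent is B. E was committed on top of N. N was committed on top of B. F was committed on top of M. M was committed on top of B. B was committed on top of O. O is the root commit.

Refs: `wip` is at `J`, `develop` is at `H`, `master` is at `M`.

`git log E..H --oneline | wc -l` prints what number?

Reachable from H: {B, E, G, H, I, J, K, N, O}.
Reachable from E: {B, E, N, O}.
In H's history but not E's: {G, H, I, J, K} — 5 commits.

5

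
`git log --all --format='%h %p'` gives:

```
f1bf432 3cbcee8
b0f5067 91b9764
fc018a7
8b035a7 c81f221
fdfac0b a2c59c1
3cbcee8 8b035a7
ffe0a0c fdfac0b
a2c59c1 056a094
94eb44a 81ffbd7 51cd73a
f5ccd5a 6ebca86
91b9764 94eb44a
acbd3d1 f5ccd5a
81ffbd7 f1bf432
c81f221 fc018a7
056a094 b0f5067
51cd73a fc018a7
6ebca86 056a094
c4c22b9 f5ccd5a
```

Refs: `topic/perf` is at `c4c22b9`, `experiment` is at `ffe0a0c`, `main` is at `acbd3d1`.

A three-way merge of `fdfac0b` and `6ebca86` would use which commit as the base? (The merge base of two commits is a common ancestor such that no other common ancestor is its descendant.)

Ancestors of fdfac0b: {056a094, 3cbcee8, 51cd73a, 81ffbd7, 8b035a7, 91b9764, 94eb44a, a2c59c1, b0f5067, c81f221, f1bf432, fc018a7, fdfac0b}.
Ancestors of 6ebca86: {056a094, 3cbcee8, 51cd73a, 6ebca86, 81ffbd7, 8b035a7, 91b9764, 94eb44a, b0f5067, c81f221, f1bf432, fc018a7}.
Common ancestors: {056a094, 3cbcee8, 51cd73a, 81ffbd7, 8b035a7, 91b9764, 94eb44a, b0f5067, c81f221, f1bf432, fc018a7}.
Among these, 056a094 is not an ancestor of any other common ancestor — it is the merge base.

056a094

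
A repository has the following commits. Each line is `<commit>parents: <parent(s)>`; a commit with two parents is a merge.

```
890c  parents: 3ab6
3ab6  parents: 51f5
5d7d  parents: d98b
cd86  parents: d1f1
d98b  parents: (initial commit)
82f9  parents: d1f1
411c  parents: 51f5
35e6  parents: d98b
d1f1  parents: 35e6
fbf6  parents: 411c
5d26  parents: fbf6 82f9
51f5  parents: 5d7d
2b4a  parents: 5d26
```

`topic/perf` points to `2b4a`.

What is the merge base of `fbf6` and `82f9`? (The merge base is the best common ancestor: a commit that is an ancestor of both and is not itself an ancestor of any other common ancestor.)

Ancestors of fbf6: {411c, 51f5, 5d7d, d98b, fbf6}.
Ancestors of 82f9: {35e6, 82f9, d1f1, d98b}.
Common ancestors: {d98b}.
The only common ancestor is d98b, so it is the merge base.

d98b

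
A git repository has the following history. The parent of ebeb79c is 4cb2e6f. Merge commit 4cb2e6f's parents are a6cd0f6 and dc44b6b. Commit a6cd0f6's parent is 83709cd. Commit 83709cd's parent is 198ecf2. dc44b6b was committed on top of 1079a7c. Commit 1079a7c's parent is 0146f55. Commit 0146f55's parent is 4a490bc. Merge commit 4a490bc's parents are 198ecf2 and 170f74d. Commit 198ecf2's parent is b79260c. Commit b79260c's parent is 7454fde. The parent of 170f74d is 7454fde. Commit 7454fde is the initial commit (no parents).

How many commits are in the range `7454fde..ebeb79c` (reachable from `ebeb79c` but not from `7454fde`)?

Reachable from ebeb79c: {0146f55, 1079a7c, 170f74d, 198ecf2, 4a490bc, 4cb2e6f, 7454fde, 83709cd, a6cd0f6, b79260c, dc44b6b, ebeb79c}.
Reachable from 7454fde: {7454fde}.
In ebeb79c's history but not 7454fde's: {0146f55, 1079a7c, 170f74d, 198ecf2, 4a490bc, 4cb2e6f, 83709cd, a6cd0f6, b79260c, dc44b6b, ebeb79c} — 11 commits.

11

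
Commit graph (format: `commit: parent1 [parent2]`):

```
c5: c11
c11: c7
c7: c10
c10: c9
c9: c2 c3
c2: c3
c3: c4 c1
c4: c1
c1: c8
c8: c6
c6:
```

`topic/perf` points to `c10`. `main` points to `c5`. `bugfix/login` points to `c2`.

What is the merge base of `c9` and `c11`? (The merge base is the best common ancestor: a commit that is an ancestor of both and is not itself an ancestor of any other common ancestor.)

c9

Ancestors of c9: {c1, c2, c3, c4, c6, c8, c9}.
Ancestors of c11: {c1, c10, c11, c2, c3, c4, c6, c7, c8, c9}.
Common ancestors: {c1, c2, c3, c4, c6, c8, c9}.
Among these, c9 is not an ancestor of any other common ancestor — it is the merge base.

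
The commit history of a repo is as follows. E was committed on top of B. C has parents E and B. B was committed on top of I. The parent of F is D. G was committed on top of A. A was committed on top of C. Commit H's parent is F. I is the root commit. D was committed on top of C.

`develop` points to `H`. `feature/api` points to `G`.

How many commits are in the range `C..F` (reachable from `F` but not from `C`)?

2

Reachable from F: {B, C, D, E, F, I}.
Reachable from C: {B, C, E, I}.
In F's history but not C's: {D, F} — 2 commits.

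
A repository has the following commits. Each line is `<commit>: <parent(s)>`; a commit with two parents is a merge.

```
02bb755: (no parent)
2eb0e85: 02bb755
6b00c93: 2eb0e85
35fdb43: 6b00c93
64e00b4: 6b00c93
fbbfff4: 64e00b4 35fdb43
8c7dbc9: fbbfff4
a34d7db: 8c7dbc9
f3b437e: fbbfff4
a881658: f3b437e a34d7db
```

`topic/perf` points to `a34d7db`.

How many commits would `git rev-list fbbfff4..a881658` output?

Reachable from a881658: {02bb755, 2eb0e85, 35fdb43, 64e00b4, 6b00c93, 8c7dbc9, a34d7db, a881658, f3b437e, fbbfff4}.
Reachable from fbbfff4: {02bb755, 2eb0e85, 35fdb43, 64e00b4, 6b00c93, fbbfff4}.
In a881658's history but not fbbfff4's: {8c7dbc9, a34d7db, a881658, f3b437e} — 4 commits.

4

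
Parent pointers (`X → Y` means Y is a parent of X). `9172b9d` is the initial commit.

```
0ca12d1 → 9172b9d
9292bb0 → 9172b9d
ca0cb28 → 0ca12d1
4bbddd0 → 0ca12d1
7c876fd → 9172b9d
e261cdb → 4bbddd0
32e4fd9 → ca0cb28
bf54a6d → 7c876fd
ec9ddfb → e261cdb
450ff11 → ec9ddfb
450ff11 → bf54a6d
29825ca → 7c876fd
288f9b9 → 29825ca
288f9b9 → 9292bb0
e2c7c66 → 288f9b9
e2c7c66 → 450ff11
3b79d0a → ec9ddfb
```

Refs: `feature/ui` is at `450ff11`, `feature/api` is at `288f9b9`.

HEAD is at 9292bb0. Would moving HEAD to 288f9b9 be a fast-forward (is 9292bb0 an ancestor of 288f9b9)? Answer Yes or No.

Yes

A fast-forward from 9292bb0 to 288f9b9 is possible iff 9292bb0 is an ancestor of 288f9b9.
Ancestors of 288f9b9: {288f9b9, 29825ca, 7c876fd, 9172b9d, 9292bb0}.
9292bb0 is among them, so fast-forward is possible.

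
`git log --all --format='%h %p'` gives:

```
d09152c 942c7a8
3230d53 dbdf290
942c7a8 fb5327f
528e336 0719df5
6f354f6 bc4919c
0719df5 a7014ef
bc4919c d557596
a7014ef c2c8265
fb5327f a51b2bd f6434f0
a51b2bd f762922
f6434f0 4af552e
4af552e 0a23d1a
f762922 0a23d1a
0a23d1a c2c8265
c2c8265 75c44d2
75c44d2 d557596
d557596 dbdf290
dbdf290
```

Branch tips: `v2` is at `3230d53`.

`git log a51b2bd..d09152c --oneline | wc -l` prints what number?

5

Reachable from d09152c: {0a23d1a, 4af552e, 75c44d2, 942c7a8, a51b2bd, c2c8265, d09152c, d557596, dbdf290, f6434f0, f762922, fb5327f}.
Reachable from a51b2bd: {0a23d1a, 75c44d2, a51b2bd, c2c8265, d557596, dbdf290, f762922}.
In d09152c's history but not a51b2bd's: {4af552e, 942c7a8, d09152c, f6434f0, fb5327f} — 5 commits.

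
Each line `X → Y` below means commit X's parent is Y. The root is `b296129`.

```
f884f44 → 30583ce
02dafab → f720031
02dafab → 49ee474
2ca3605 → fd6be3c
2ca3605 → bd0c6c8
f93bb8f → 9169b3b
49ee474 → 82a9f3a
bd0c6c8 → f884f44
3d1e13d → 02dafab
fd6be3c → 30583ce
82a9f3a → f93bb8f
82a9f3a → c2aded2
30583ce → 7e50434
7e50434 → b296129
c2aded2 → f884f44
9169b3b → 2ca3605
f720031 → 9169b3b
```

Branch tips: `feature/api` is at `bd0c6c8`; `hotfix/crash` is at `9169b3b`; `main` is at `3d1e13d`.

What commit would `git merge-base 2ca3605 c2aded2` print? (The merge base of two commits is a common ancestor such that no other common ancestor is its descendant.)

f884f44

Ancestors of 2ca3605: {2ca3605, 30583ce, 7e50434, b296129, bd0c6c8, f884f44, fd6be3c}.
Ancestors of c2aded2: {30583ce, 7e50434, b296129, c2aded2, f884f44}.
Common ancestors: {30583ce, 7e50434, b296129, f884f44}.
Among these, f884f44 is not an ancestor of any other common ancestor — it is the merge base.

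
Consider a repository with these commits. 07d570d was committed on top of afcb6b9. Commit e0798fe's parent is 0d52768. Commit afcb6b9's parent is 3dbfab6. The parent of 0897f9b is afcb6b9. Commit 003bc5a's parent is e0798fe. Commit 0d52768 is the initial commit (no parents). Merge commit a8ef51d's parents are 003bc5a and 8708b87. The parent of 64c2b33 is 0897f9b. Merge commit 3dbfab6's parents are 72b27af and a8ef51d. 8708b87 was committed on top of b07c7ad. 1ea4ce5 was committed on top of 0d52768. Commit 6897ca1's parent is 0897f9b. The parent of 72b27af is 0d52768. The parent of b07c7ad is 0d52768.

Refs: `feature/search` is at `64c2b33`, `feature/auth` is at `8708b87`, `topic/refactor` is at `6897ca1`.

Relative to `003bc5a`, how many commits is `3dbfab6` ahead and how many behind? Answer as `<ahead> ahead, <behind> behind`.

5 ahead, 0 behind

Reachable from 3dbfab6: {003bc5a, 0d52768, 3dbfab6, 72b27af, 8708b87, a8ef51d, b07c7ad, e0798fe}.
Reachable from 003bc5a: {003bc5a, 0d52768, e0798fe}.
Only in 3dbfab6's history (ahead): {3dbfab6, 72b27af, 8708b87, a8ef51d, b07c7ad} — 5.
Only in 003bc5a's history (behind): {} — 0.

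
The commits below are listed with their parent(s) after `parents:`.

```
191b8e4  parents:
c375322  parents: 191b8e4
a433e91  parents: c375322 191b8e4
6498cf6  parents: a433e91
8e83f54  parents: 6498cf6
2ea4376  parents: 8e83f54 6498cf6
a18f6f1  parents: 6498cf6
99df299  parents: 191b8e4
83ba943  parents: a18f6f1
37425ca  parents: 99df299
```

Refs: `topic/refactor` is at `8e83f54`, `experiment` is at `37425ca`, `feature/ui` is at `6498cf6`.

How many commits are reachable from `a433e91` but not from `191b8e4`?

2

Reachable from a433e91: {191b8e4, a433e91, c375322}.
Reachable from 191b8e4: {191b8e4}.
In a433e91's history but not 191b8e4's: {a433e91, c375322} — 2 commits.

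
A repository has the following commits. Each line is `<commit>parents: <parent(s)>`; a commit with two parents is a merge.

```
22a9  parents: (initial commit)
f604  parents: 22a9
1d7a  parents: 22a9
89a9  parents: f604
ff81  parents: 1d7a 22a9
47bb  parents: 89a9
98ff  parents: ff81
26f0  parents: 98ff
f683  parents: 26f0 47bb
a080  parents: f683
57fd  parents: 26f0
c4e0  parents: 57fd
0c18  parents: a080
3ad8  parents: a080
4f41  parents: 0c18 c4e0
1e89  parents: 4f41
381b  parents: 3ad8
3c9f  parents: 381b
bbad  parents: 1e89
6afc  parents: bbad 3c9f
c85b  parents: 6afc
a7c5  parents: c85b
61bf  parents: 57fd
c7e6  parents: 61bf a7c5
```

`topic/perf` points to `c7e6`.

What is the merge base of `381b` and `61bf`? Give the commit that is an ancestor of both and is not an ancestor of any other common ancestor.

26f0

Ancestors of 381b: {1d7a, 22a9, 26f0, 381b, 3ad8, 47bb, 89a9, 98ff, a080, f604, f683, ff81}.
Ancestors of 61bf: {1d7a, 22a9, 26f0, 57fd, 61bf, 98ff, ff81}.
Common ancestors: {1d7a, 22a9, 26f0, 98ff, ff81}.
Among these, 26f0 is not an ancestor of any other common ancestor — it is the merge base.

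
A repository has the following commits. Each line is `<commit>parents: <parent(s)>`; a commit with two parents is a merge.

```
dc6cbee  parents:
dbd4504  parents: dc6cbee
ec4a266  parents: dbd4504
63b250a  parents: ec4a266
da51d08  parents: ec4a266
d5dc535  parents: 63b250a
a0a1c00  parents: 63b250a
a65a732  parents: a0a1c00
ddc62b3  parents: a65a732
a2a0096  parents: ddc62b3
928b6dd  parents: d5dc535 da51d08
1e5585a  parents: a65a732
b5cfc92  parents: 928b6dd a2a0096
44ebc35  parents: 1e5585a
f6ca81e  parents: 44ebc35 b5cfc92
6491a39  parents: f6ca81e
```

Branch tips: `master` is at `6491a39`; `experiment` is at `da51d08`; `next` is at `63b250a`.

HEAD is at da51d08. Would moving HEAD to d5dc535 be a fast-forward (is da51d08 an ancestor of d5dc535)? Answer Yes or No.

A fast-forward from da51d08 to d5dc535 is possible iff da51d08 is an ancestor of d5dc535.
Ancestors of d5dc535: {63b250a, d5dc535, dbd4504, dc6cbee, ec4a266}.
da51d08 is not among them, so fast-forward is not possible.

No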